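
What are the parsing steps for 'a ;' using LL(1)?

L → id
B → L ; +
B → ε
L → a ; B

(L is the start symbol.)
LL(1) parsing maintains a stack (initially the start symbol over $) and the input. At each step: if the stack top is a terminal, match it against the current input token; if it is a non-terminal N, replace it with the RHS of M[N, lookahead] (the unique production whose predict set contains the lookahead).

Stack is shown with the top on the left.

Stack    Input  Action
----------------------
L $      a ; $  output L → a ; B
a ; B $  a ; $  match 'a'
; B $    ; $    match ';'
B $      $      output B → ε
$        $      accept

The string is accepted.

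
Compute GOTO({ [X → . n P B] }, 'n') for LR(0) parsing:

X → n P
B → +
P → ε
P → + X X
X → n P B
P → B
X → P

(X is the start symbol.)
GOTO(I, 'n') = CLOSURE({ [A → αX.β] : [A → α.Xβ] ∈ I, X = 'n' })

Items with dot before 'n', with the dot advanced:
  [X → . n P B] → [X → n . P B]
Closure of the advanced items:
  [X → n . P B] has the dot before P: add [P → .], [P → . + X X], [P → . B]
  [P → . B] has the dot before B: add [B → . +]

GOTO = { [B → . +], [P → . + X X], [P → . B], [P → .], [X → n . P B] }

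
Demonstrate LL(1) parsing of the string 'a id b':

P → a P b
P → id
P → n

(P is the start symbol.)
Stack is shown with the top on the left.

Stack    Input     Action
-------------------------
P $      a id b $  output P → a P b
a P b $  a id b $  match 'a'
P b $    id b $    output P → id
id b $   id b $    match 'id'
b $      b $       match 'b'
$        $         accept

The string is accepted.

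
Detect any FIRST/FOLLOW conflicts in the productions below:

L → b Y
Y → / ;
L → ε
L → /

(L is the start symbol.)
A FIRST/FOLLOW conflict occurs when a non-terminal N has a nullable alternative N → β (β ⇒* ε) and another alternative N → α with FIRST(α) ∩ FOLLOW(N) ≠ ∅: on such a lookahead the parser cannot decide between expanding α and letting N vanish via β.

Nullable non-terminals: L.

L: nullable alternative(s) L → ε; FOLLOW(L) = { $ }
  L → b Y: FIRST \ {ε} = { 'b' } — disjoint from FOLLOW(L)
  L → ε: FIRST \ {ε} = { } — this is the only nullable alternative, skip
  L → /: FIRST \ {ε} = { '/' } — disjoint from FOLLOW(L)

Y has no nullable alternative, so no FIRST/FOLLOW check is needed there.

No FIRST/FOLLOW conflicts found.

Answer: No FIRST/FOLLOW conflicts.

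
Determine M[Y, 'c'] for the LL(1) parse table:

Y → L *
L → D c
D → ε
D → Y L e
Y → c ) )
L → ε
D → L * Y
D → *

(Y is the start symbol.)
To find M[Y, 'c'], we find productions for Y where 'c' is in the predict set (PREDICT(N → α) = (FIRST(α) \ {ε}) ∪ (FOLLOW(N) if α ⇒* ε)).

Relevant sets:
  FIRST(L) = { '*', 'c', ε }

Y → L *: PREDICT = { '*', 'c' }
  'c' is in predict set, so this production goes in M[Y, 'c']
Y → c ) ): PREDICT = { 'c' }
  'c' is in predict set, so this production goes in M[Y, 'c']

M[Y, 'c'] = Y → L *, Y → c ) )  (a multiply-defined cell — the grammar is not LL(1))

Answer: Y → L *, Y → c ) )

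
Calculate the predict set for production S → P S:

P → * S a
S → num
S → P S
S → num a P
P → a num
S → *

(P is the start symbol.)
PREDICT(S → P S) = (FIRST(RHS) \ {ε}) ∪ (FOLLOW(S) if ε ∈ FIRST(RHS), i.e. RHS ⇒* ε)
FIRST(P) = { '*', 'a' }
FIRST(P S) = { '*', 'a' }
ε ∉ FIRST(P S), so FOLLOW(S) is not added.
PREDICT(S → P S) = { '*', 'a' }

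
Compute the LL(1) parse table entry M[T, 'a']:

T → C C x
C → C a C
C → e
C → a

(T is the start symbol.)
T → C C x

To find M[T, 'a'], we find productions for T where 'a' is in the predict set (PREDICT(N → α) = (FIRST(α) \ {ε}) ∪ (FOLLOW(N) if α ⇒* ε)).

Relevant sets:
  FIRST(C) = { 'a', 'e' }

T → C C x: PREDICT = { 'a', 'e' }
  'a' is in predict set, so this production goes in M[T, 'a']

M[T, 'a'] = T → C C x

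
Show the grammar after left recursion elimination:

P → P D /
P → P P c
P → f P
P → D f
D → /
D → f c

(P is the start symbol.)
P → f P P'
P → D f P'
P' → D / P'
P' → P c P'
P' → ε
D → /
D → f c

P is directly left-recursive. The standard transformation for
  A → A α₁ | ... | A α_m | β₁ | ... | β_n
is
  A  → β₁ A' | ... | β_n A'
  A' → α₁ A' | ... | α_m A' | ε

P → f P becomes P → f P P'
P → D f becomes P → D f P'
P → P D / becomes P' → D / P'
P → P P c becomes P' → P c P'
Add P' → ε

Productions for other non-terminals are unchanged:
  D → /
  D → f c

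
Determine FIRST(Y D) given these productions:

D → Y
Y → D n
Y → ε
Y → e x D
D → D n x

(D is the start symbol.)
{ 'e', 'n', ε }

FIRST sets of the non-terminals involved (from the grammar, by fixed-point iteration):
  FIRST(Y) = { 'e', 'n', ε }
  FIRST(D) = { 'e', 'n', ε }

To compute FIRST(Y D), process the symbols left to right:
Symbol Y is a non-terminal. Add FIRST(Y) \ {ε} = { 'e', 'n' }
Y is nullable (ε ∈ FIRST(Y)), continue to the next symbol.
Symbol D is a non-terminal. Add FIRST(D) \ {ε} = { 'e', 'n' }
D is nullable (ε ∈ FIRST(D)), continue to the next symbol.
All symbols are nullable, so ε is in the result.
FIRST(Y D) = { 'e', 'n', ε }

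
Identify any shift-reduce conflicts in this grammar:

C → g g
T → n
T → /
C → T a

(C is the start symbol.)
A shift-reduce conflict occurs when an LR(0) state has both:
  - a complete (reduce) item [A → α .] (dot at the end), and
  - a shift item [B → β . c γ] (dot before a terminal).

Augment with C' → C and build the canonical LR(0) collection (I0 = CLOSURE({[C' → . C]}), then GOTO on every symbol after a dot until no new states appear). It has 8 states:
  I0: { [C → . T a], [C → . g g], [C' → . C], [T → . /], [T → . n] }  — shift
  I1: { [T → / .] }  — reduce
  I2: { [C' → C .] }  — accept
  I3: { [C → T . a] }  — shift
  I4: { [C → g . g] }  — shift
  I5: { [T → n .] }  — reduce
  I6: { [C → g g .] }  — reduce
  I7: { [C → T a .] }  — reduce

No state contains both a complete item and a shift item.

Answer: No shift-reduce conflicts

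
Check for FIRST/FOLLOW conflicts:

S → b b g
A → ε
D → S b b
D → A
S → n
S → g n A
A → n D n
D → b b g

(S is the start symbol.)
Yes. A → n D n with FOLLOW(A) on { 'n' }; D → S b b with FOLLOW(D) on { 'n' }

Nullable non-terminals: A, D.
FIRST sets used below: FIRST(S) = { 'b', 'g', 'n' }, FIRST(A) = { 'n', ε }

A: nullable alternative(s) A → ε; FOLLOW(A) = { $, 'b', 'n' }
  A → ε: FIRST \ {ε} = { } — this is the only nullable alternative, skip
  A → n D n: FIRST \ {ε} = { 'n' } — overlaps FOLLOW(A) on { 'n' }: CONFLICT

D: nullable alternative(s) D → A; FOLLOW(D) = { 'n' }
  D → S b b: FIRST \ {ε} = { 'b', 'g', 'n' } — overlaps FOLLOW(D) on { 'n' }: CONFLICT
  D → A: FIRST \ {ε} = { 'n' } — this is the only nullable alternative, skip
  D → b b g: FIRST \ {ε} = { 'b' } — disjoint from FOLLOW(D)

S has no nullable alternative, so no FIRST/FOLLOW check is needed there.

So the grammar has 2 FIRST/FOLLOW conflicts (marked CONFLICT above).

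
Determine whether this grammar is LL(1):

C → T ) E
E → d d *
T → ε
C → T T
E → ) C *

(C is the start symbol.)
A grammar is LL(1) if for each non-terminal N with multiple productions, the predict sets of those productions are pairwise disjoint, where PREDICT(N → α) = (FIRST(α) \ {ε}) ∪ (FOLLOW(N) if α ⇒* ε).

Relevant sets:
  FIRST(T) = { ε }
  FOLLOW(C) = { $, '*' }

For C:
  PREDICT(C → T ')' E) = { ')' }
  PREDICT(C → T T) = { $, '*' }
For E:
  PREDICT(E → d d '*') = { 'd' }
  PREDICT(E → ')' C '*') = { ')' }
T has a single production, so nothing to check there.

All predict sets are disjoint. The grammar IS LL(1).

Answer: Yes, the grammar is LL(1).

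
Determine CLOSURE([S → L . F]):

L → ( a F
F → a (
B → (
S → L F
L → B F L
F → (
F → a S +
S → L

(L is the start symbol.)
{ [F → . (], [F → . a (], [F → . a S +], [S → L . F] }

To compute CLOSURE, for each item [A → α.Bβ] where B is a non-terminal, add [B → .γ] for all productions B → γ; repeat for the newly added items until nothing changes.

Start with: [S → L . F]
  [S → L . F] has the dot before F: add [F → . a (], [F → . (], [F → . a S +]
No further items can be added.

CLOSURE = { [F → . (], [F → . a (], [F → . a S +], [S → L . F] }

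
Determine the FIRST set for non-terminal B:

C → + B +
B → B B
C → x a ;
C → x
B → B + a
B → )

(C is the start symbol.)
{ ')' }

From B → B B:
  - B is the symbol being defined: contributes nothing new
    B is not nullable, so stop
From B → B + a:
  - B is the symbol being defined: contributes nothing new
    B is not nullable, so stop
From B → ):
  - ')' is a terminal: add ')' and stop

Collecting: FIRST(B) = { ')' }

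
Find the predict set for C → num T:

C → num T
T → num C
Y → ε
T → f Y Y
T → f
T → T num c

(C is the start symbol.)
PREDICT(C → num T) = (FIRST(RHS) \ {ε}) ∪ (FOLLOW(C) if ε ∈ FIRST(RHS), i.e. RHS ⇒* ε)
FIRST(num T) = { 'num' }
ε ∉ FIRST(num T), so FOLLOW(C) is not added.
PREDICT(C → num T) = { 'num' }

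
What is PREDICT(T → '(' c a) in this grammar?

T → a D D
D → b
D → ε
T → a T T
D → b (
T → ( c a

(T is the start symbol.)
{ '(' }

PREDICT(T → '(' c a) = (FIRST(RHS) \ {ε}) ∪ (FOLLOW(T) if ε ∈ FIRST(RHS), i.e. RHS ⇒* ε)
FIRST('(' c a) = { '(' }
ε ∉ FIRST('(' c a), so FOLLOW(T) is not added.
PREDICT(T → '(' c a) = { '(' }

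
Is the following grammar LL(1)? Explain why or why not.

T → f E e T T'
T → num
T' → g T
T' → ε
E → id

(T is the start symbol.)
Relevant sets:
  FOLLOW(T') = { $, 'g' }

For T:
  PREDICT(T → f E e T T') = { 'f' }
  PREDICT(T → num) = { 'num' }
For T':
  PREDICT(T' → g T) = { 'g' }
  PREDICT(T' → ε) = { $, 'g' }
E has a single production, so nothing to check there.

Conflict found: Predict set conflict for T': { 'g' }
The grammar is NOT LL(1).

Answer: No. Predict set conflict for T': { 'g' }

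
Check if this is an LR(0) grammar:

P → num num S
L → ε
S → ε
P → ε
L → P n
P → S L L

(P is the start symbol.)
No. Shift-reduce conflict between [P → .] and [P → . num num S]

Augment with P' → P and build the canonical LR(0) collection (I0 = CLOSURE({[P' → . P]}), then GOTO on every symbol after a dot until no new states appear). It has 10 states:
  I0: { [P → . S L L], [P → . num num S], [P → .], [P' → . P], [S → .] }  — shift, 2 reduces
  I1: { [P' → P .] }  — accept
  I2: { [L → . P n], [L → .], [P → . S L L], [P → . num num S], [P → .], [P → S . L L], [S → .] }  — shift, 3 reduces
  I3: { [P → num . num S] }  — shift
  I4: { [P → num num . S], [S → .] }  — reduce
  I5: { [P → num num S .] }  — reduce
  I6: { [L → . P n], [L → .], [P → . S L L], [P → . num num S], [P → .], [P → S L . L], [S → .] }  — shift, 3 reduces
  I7: { [L → P . n] }  — shift
  I8: { [L → P n .] }  — reduce
  I9: { [P → S L L .] }  — reduce

Conflict in state I0:
  Shift-reduce conflict between [P → .] and [P → . num num S]
So the grammar is NOT LR(0).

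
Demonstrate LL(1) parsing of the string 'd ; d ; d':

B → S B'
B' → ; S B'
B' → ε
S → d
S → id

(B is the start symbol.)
LL(1) parsing maintains a stack (initially the start symbol over $) and the input. At each step: if the stack top is a terminal, match it against the current input token; if it is a non-terminal N, replace it with the RHS of M[N, lookahead] (the unique production whose predict set contains the lookahead).

Stack is shown with the top on the left.

Stack     Input        Action
-----------------------------
B $       d ; d ; d $  output B → S B'
S B' $    d ; d ; d $  output S → d
d B' $    d ; d ; d $  match 'd'
B' $      ; d ; d $    output B' → ; S B'
; S B' $  ; d ; d $    match ';'
S B' $    d ; d $      output S → d
d B' $    d ; d $      match 'd'
B' $      ; d $        output B' → ; S B'
; S B' $  ; d $        match ';'
S B' $    d $          output S → d
d B' $    d $          match 'd'
B' $      $            output B' → ε
$         $            accept

The string is accepted.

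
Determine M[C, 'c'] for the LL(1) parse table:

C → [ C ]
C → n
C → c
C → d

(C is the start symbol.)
C → c

To find M[C, 'c'], we find productions for C where 'c' is in the predict set (PREDICT(N → α) = (FIRST(α) \ {ε}) ∪ (FOLLOW(N) if α ⇒* ε)).

C → [ C ]: PREDICT = { '[' }
C → n: PREDICT = { 'n' }
C → c: PREDICT = { 'c' }
  'c' is in predict set, so this production goes in M[C, 'c']
C → d: PREDICT = { 'd' }

M[C, 'c'] = C → c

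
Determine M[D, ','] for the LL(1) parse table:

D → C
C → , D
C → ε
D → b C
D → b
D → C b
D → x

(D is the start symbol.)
D → C, D → C b

To find M[D, ','], we find productions for D where ',' is in the predict set (PREDICT(N → α) = (FIRST(α) \ {ε}) ∪ (FOLLOW(N) if α ⇒* ε)).

Relevant sets:
  FIRST(C) = { ',', ε }
  FOLLOW(D) = { $, 'b' }

D → C: PREDICT = { $, ',', 'b' }
  ',' is in predict set, so this production goes in M[D, ',']
D → b C: PREDICT = { 'b' }
D → b: PREDICT = { 'b' }
D → C b: PREDICT = { ',', 'b' }
  ',' is in predict set, so this production goes in M[D, ',']
D → x: PREDICT = { 'x' }

M[D, ','] = D → C, D → C b  (a multiply-defined cell — the grammar is not LL(1))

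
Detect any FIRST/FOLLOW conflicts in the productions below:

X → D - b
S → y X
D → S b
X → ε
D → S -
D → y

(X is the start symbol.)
No FIRST/FOLLOW conflicts.

Nullable non-terminals: X.
FIRST sets used below: FIRST(D) = { 'y' }

X: nullable alternative(s) X → ε; FOLLOW(X) = { $, '-', 'b' }
  X → D - b: FIRST \ {ε} = { 'y' } — disjoint from FOLLOW(X)
  X → ε: FIRST \ {ε} = { } — this is the only nullable alternative, skip

D, S have no nullable alternative, so no FIRST/FOLLOW check is needed there.

No FIRST/FOLLOW conflicts found.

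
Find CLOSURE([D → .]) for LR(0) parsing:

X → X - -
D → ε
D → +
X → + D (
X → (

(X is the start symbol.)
To compute CLOSURE, for each item [A → α.Bβ] where B is a non-terminal, add [B → .γ] for all productions B → γ; repeat for the newly added items until nothing changes.

Start with: [D → .]
The dot is at the end, so nothing is added.

CLOSURE = { [D → .] }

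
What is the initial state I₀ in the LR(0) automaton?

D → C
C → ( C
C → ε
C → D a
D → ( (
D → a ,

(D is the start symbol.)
{ [C → . ( C], [C → . D a], [C → .], [D → . ( (], [D → . C], [D → . a ,], [D' → . D] }

First, augment the grammar with D' → D
I₀ = CLOSURE({ [D' → . D] }):
  [D' → . D] has the dot before D: add [D → . C], [D → . ( (], [D → . a ,]
  [D → . C] has the dot before C: add [C → . ( C], [C → .], [C → . D a]
No further items can be added.

I₀ = { [C → . ( C], [C → . D a], [C → .], [D → . ( (], [D → . C], [D → . a ,], [D' → . D] }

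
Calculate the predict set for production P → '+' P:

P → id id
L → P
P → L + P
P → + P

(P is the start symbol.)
PREDICT(P → '+' P) = (FIRST(RHS) \ {ε}) ∪ (FOLLOW(P) if ε ∈ FIRST(RHS), i.e. RHS ⇒* ε)
FIRST('+' P) = { '+' }
ε ∉ FIRST('+' P), so FOLLOW(P) is not added.
PREDICT(P → '+' P) = { '+' }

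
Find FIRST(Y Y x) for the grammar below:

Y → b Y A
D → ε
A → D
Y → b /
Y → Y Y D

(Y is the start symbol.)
FIRST sets of the non-terminals involved (from the grammar, by fixed-point iteration):
  FIRST(Y) = { 'b' }

To compute FIRST(Y Y x), process the symbols left to right:
Symbol Y is a non-terminal. Add FIRST(Y) \ {ε} = { 'b' }
Y is not nullable (ε ∉ FIRST(Y)), so stop here.
FIRST(Y Y x) = { 'b' }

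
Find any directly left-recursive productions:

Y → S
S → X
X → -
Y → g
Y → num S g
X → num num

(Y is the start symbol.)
No direct left recursion

Direct left recursion occurs when N → N α for some non-terminal N (the right-hand side begins with the left-hand side itself).

Y → S: starts with S
S → X: starts with X
X → -: starts with '-'
Y → g: starts with g
Y → num S g: starts with num
X → num num: starts with num

No direct left recursion found.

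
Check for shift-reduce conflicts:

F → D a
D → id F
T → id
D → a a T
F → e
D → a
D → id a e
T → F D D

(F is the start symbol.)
Augment with F' → F and build the canonical LR(0) collection (I0 = CLOSURE({[F' → . F]}), then GOTO on every symbol after a dot until no new states appear). It has 16 states:
  I0: { [D → . a a T], [D → . a], [D → . id F], [D → . id a e], [F → . D a], [F → . e], [F' → . F] }  — shift
  I1: { [F → D . a] }  — shift
  I2: { [F' → F .] }  — accept
  I3: { [D → a . a T], [D → a .] }  — shift, reduce
  I4: { [F → e .] }  — reduce
  I5: { [D → . a a T], [D → . a], [D → . id F], [D → . id a e], [D → id . F], [D → id . a e], [F → . D a], [F → . e] }  — shift
  I6: { [D → id F .] }  — reduce
  I7: { [D → a . a T], [D → a .], [D → id a . e] }  — shift, reduce
  I8: { [D → . a a T], [D → . a], [D → . id F], [D → . id a e], [D → a a . T], [F → . D a], [F → . e], [T → . F D D], [T → . id] }  — shift
  I9: { [D → id a e .] }  — reduce
  I10: { [D → . a a T], [D → . a], [D → . id F], [D → . id a e], [T → F . D D] }  — shift
  I11: { [D → a a T .] }  — reduce
  I12: { [D → . a a T], [D → . a], [D → . id F], [D → . id a e], [D → id . F], [D → id . a e], [F → . D a], [F → . e], [T → id .] }  — shift, reduce
  I13: { [D → . a a T], [D → . a], [D → . id F], [D → . id a e], [T → F D . D] }  — shift
  I14: { [T → F D D .] }  — reduce
  I15: { [F → D a .] }  — reduce

I3 contains reduce item [D → a .] and shift item [D → a . a T] — shift-reduce conflict.
I7 contains reduce item [D → a .] and shift items [D → a . a T], [D → id a . e] — shift-reduce conflict.
I12 contains reduce item [T → id .] and shift items [D → . a], [D → . a a T], [D → . id F], [D → . id a e], [D → id . a e], [F → . e] — shift-reduce conflict.

Answer: Yes — I3: [D → a .] vs [D → a . a T]; I7: [D → a .] vs [D → a . a T]; I12: [T → id .] vs [D → . a]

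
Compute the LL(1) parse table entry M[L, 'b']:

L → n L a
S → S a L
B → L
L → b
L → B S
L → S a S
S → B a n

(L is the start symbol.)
L → b, L → B S, L → S a S

To find M[L, 'b'], we find productions for L where 'b' is in the predict set (PREDICT(N → α) = (FIRST(α) \ {ε}) ∪ (FOLLOW(N) if α ⇒* ε)).

Relevant sets:
  FIRST(B) = { 'b', 'n' }
  FIRST(S) = { 'b', 'n' }

L → n L a: PREDICT = { 'n' }
L → b: PREDICT = { 'b' }
  'b' is in predict set, so this production goes in M[L, 'b']
L → B S: PREDICT = { 'b', 'n' }
  'b' is in predict set, so this production goes in M[L, 'b']
L → S a S: PREDICT = { 'b', 'n' }
  'b' is in predict set, so this production goes in M[L, 'b']

M[L, 'b'] = L → b, L → B S, L → S a S  (a multiply-defined cell — the grammar is not LL(1))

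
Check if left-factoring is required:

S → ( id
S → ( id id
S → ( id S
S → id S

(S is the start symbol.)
Left-factoring is needed when two productions for the same non-terminal
share a common prefix on the right-hand side.

Productions for S:
  S → ( id
  S → ( id id
  S → ( id S
  S → id S

Found common prefix '( id' in productions for S

Answer: Yes, S has productions with common prefix '( id'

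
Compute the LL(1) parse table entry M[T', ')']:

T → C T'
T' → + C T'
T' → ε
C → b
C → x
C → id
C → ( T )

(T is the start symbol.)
To find M[T', ')'], we find productions for T' where ')' is in the predict set (PREDICT(N → α) = (FIRST(α) \ {ε}) ∪ (FOLLOW(N) if α ⇒* ε)).

Relevant sets:
  FOLLOW(T') = { $, ')' }

T' → + C T': PREDICT = { '+' }
T' → ε: PREDICT = { $, ')' }
  ')' is in predict set, so this production goes in M[T', ')']

M[T', ')'] = T' → ε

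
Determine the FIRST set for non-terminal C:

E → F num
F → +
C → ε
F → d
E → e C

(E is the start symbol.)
{ ε }

From C → ε:
  - ε-production, so ε ∈ FIRST(C)

Collecting: FIRST(C) = { ε }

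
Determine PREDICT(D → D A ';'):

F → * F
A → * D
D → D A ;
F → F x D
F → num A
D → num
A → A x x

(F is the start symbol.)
PREDICT(D → D A ';') = (FIRST(RHS) \ {ε}) ∪ (FOLLOW(D) if ε ∈ FIRST(RHS), i.e. RHS ⇒* ε)
FIRST(D) = { 'num' }
FIRST(D A ';') = { 'num' }
ε ∉ FIRST(D A ';'), so FOLLOW(D) is not added.
PREDICT(D → D A ';') = { 'num' }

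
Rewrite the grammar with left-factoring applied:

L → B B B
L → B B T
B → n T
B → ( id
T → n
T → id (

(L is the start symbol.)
L → B B L'
L' → B
L' → T
B → n T
B → ( id
T → n
T → id (

Left-factoring transforms A → αβ₁ | αβ₂ into A → αA' and A' → β₁ | β₂
(α is the longest common prefix among the alternatives). Repeat until
no nonterminal has two alternatives with a common prefix.

Round 1: L has alternatives sharing prefix 'B B'. Introduce L': L → B B L'
  Add: L' → B
  Add: L' → T

No remaining common prefixes — done.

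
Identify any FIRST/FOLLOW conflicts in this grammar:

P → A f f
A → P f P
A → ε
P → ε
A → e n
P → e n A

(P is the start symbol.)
Yes. P → A f f with FOLLOW(P) on { 'f' }; A → P f P with FOLLOW(A) on { 'f' }

A FIRST/FOLLOW conflict occurs when a non-terminal N has a nullable alternative N → β (β ⇒* ε) and another alternative N → α with FIRST(α) ∩ FOLLOW(N) ≠ ∅: on such a lookahead the parser cannot decide between expanding α and letting N vanish via β.

Nullable non-terminals: A, P.
FIRST sets used below: FIRST(P) = { 'e', 'f', ε }, FIRST(A) = { 'e', 'f', ε }

A: nullable alternative(s) A → ε; FOLLOW(A) = { $, 'f' }
  A → P f P: FIRST \ {ε} = { 'e', 'f' } — overlaps FOLLOW(A) on { 'f' }: CONFLICT
  A → ε: FIRST \ {ε} = { } — this is the only nullable alternative, skip
  A → e n: FIRST \ {ε} = { 'e' } — disjoint from FOLLOW(A)

P: nullable alternative(s) P → ε; FOLLOW(P) = { $, 'f' }
  P → A f f: FIRST \ {ε} = { 'e', 'f' } — overlaps FOLLOW(P) on { 'f' }: CONFLICT
  P → ε: FIRST \ {ε} = { } — this is the only nullable alternative, skip
  P → e n A: FIRST \ {ε} = { 'e' } — disjoint from FOLLOW(P)

So the grammar has 2 FIRST/FOLLOW conflicts (marked CONFLICT above).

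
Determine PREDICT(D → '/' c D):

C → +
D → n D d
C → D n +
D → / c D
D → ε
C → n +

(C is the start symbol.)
{ '/' }

PREDICT(D → '/' c D) = (FIRST(RHS) \ {ε}) ∪ (FOLLOW(D) if ε ∈ FIRST(RHS), i.e. RHS ⇒* ε)
FIRST('/' c D) = { '/' }
ε ∉ FIRST('/' c D), so FOLLOW(D) is not added.
PREDICT(D → '/' c D) = { '/' }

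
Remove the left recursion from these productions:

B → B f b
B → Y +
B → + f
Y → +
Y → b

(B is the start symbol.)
B → Y + B'
B → + f B'
B' → f b B'
B' → ε
Y → +
Y → b

B is directly left-recursive. The standard transformation for
  A → A α₁ | ... | A α_m | β₁ | ... | β_n
is
  A  → β₁ A' | ... | β_n A'
  A' → α₁ A' | ... | α_m A' | ε

B → Y + becomes B → Y + B'
B → + f becomes B → + f B'
B → B f b becomes B' → f b B'
Add B' → ε

Productions for other non-terminals are unchanged:
  Y → +
  Y → b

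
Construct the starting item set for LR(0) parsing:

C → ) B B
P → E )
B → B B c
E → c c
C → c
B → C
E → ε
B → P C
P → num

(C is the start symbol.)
First, augment the grammar with C' → C
I₀ = CLOSURE({ [C' → . C] }):
  [C' → . C] has the dot before C: add [C → . ) B B], [C → . c]
No further items can be added.

I₀ = { [C → . ) B B], [C → . c], [C' → . C] }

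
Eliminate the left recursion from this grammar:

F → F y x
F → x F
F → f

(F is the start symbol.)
F is directly left-recursive. The standard transformation for
  A → A α₁ | ... | A α_m | β₁ | ... | β_n
is
  A  → β₁ A' | ... | β_n A'
  A' → α₁ A' | ... | α_m A' | ε

F → x F becomes F → x F F'
F → f becomes F → f F'
F → F y x becomes F' → y x F'
Add F' → ε

Resulting grammar:
F → x F F'
F → f F'
F' → y x F'
F' → ε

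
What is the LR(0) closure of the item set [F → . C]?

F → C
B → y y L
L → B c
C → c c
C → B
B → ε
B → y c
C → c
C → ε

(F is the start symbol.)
{ [B → . y c], [B → . y y L], [B → .], [C → . B], [C → . c c], [C → . c], [C → .], [F → . C] }

Start with: [F → . C]
  [F → . C] has the dot before C: add [C → . c c], [C → . B], [C → . c], [C → .]
  [C → . B] has the dot before B: add [B → . y y L], [B → .], [B → . y c]
No further items can be added.

CLOSURE = { [B → . y c], [B → . y y L], [B → .], [C → . B], [C → . c c], [C → . c], [C → .], [F → . C] }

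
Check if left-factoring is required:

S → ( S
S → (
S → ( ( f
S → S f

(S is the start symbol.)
Left-factoring is needed when two productions for the same non-terminal
share a common prefix on the right-hand side.

Productions for S:
  S → ( S
  S → (
  S → ( ( f
  S → S f

Found common prefix '(' in productions for S

Answer: Yes, S has productions with common prefix '('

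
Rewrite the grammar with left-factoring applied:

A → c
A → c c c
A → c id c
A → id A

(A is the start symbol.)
Left-factoring transforms A → αβ₁ | αβ₂ into A → αA' and A' → β₁ | β₂
(α is the longest common prefix among the alternatives). Repeat until
no nonterminal has two alternatives with a common prefix.

Round 1: A has alternatives sharing prefix 'c'. Introduce A': A → c A'
  Add: A' → ε
  Add: A' → c c
  Add: A' → id c

No remaining common prefixes — done.

Resulting grammar:
A → c A'
A' → ε
A' → c c
A' → id c
A → id A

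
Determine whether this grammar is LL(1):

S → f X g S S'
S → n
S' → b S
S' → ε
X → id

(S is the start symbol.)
No. Predict set conflict for S': { 'b' }

Relevant sets:
  FOLLOW(S') = { $, 'b' }

For S:
  PREDICT(S → f X g S S') = { 'f' }
  PREDICT(S → n) = { 'n' }
For S':
  PREDICT(S' → b S) = { 'b' }
  PREDICT(S' → ε) = { $, 'b' }
X has a single production, so nothing to check there.

Conflict found: Predict set conflict for S': { 'b' }
The grammar is NOT LL(1).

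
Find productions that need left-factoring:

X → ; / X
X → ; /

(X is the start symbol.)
Yes, X has productions with common prefix '; /'

Left-factoring is needed when two productions for the same non-terminal
share a common prefix on the right-hand side.

Productions for X:
  X → ; / X
  X → ; /

Found common prefix '; /' in productions for X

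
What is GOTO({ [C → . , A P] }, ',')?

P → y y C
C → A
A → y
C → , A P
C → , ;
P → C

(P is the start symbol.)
{ [A → . y], [C → , . A P] }

GOTO(I, ',') = CLOSURE({ [A → αX.β] : [A → α.Xβ] ∈ I, X = ',' })

Items with dot before ',', with the dot advanced:
  [C → . , A P] → [C → , . A P]
Closure of the advanced items:
  [C → , . A P] has the dot before A: add [A → . y]

GOTO = { [A → . y], [C → , . A P] }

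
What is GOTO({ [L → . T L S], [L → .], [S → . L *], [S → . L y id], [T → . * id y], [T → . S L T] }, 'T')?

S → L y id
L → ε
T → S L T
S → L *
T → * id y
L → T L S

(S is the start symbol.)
{ [L → . T L S], [L → .], [L → T . L S], [S → . L *], [S → . L y id], [T → . * id y], [T → . S L T] }

GOTO(I, 'T') = CLOSURE({ [A → αX.β] : [A → α.Xβ] ∈ I, X = 'T' })

Items with dot before 'T', with the dot advanced:
  [L → . T L S] → [L → T . L S]
Closure of the advanced items:
  [L → T . L S] has the dot before L: add [L → .], [L → . T L S]
  [L → . T L S] has the dot before T: add [T → . S L T], [T → . * id y]
  [T → . S L T] has the dot before S: add [S → . L y id], [S → . L *]

GOTO = { [L → . T L S], [L → .], [L → T . L S], [S → . L *], [S → . L y id], [T → . * id y], [T → . S L T] }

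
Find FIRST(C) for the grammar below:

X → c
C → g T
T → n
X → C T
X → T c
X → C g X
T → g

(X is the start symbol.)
To compute FIRST(C), examine every production with C on the left-hand side, reading each right-hand side left to right until a non-nullable symbol is reached.

From C → g T:
  - g is a terminal: add 'g' and stop

Collecting: FIRST(C) = { 'g' }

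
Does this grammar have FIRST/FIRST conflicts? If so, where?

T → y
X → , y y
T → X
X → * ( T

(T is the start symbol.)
No FIRST/FIRST conflicts.

A FIRST/FIRST conflict occurs when two productions N → α and N → β for the same non-terminal have FIRST(α) ∩ FIRST(β) ≠ ∅ (with ε ∈ FIRST of a nullable right-hand side, so two nullable alternatives also conflict).

FIRST sets of the non-terminals at (or reachable through a nullable prefix from) the front of some alternative:
  FIRST(X) = { '*', ',' }

Productions for T:
  T → y: FIRST = { 'y' }
  T → X: FIRST = { '*', ',' }
Productions for X:
  X → , y y: FIRST = { ',' }
  X → * ( T: FIRST = { '*' }

All alternatives of each non-terminal have pairwise disjoint FIRST sets.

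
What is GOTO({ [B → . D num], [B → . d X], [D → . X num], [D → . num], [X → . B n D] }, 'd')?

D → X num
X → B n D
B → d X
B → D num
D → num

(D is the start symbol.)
{ [B → . D num], [B → . d X], [B → d . X], [D → . X num], [D → . num], [X → . B n D] }

GOTO(I, 'd') = CLOSURE({ [A → αX.β] : [A → α.Xβ] ∈ I, X = 'd' })

Items with dot before 'd', with the dot advanced:
  [B → . d X] → [B → d . X]
Closure of the advanced items:
  [B → d . X] has the dot before X: add [X → . B n D]
  [X → . B n D] has the dot before B: add [B → . d X], [B → . D num]
  [B → . D num] has the dot before D: add [D → . X num], [D → . num]

GOTO = { [B → . D num], [B → . d X], [B → d . X], [D → . X num], [D → . num], [X → . B n D] }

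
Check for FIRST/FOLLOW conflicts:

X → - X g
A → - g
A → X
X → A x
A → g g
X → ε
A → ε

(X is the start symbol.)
A FIRST/FOLLOW conflict occurs when a non-terminal N has a nullable alternative N → β (β ⇒* ε) and another alternative N → α with FIRST(α) ∩ FOLLOW(N) ≠ ∅: on such a lookahead the parser cannot decide between expanding α and letting N vanish via β.

Nullable non-terminals: A, X.
FIRST sets used below: FIRST(X) = { '-', 'g', 'x', ε }, FIRST(A) = { '-', 'g', 'x', ε }

A: nullable alternative(s) A → X, A → ε; FOLLOW(A) = { 'x' }
  A → - g: FIRST \ {ε} = { '-' } — disjoint from FOLLOW(A)
  A → X: FIRST \ {ε} = { '-', 'g', 'x' } — overlaps FOLLOW(A) on { 'x' }: CONFLICT
  A → g g: FIRST \ {ε} = { 'g' } — disjoint from FOLLOW(A)
  A → ε: FIRST \ {ε} = { } — disjoint from FOLLOW(A)

X: nullable alternative(s) X → ε; FOLLOW(X) = { $, 'g', 'x' }
  X → - X g: FIRST \ {ε} = { '-' } — disjoint from FOLLOW(X)
  X → A x: FIRST \ {ε} = { '-', 'g', 'x' } — overlaps FOLLOW(X) on { 'g', 'x' }: CONFLICT
  X → ε: FIRST \ {ε} = { } — this is the only nullable alternative, skip

So the grammar has 2 FIRST/FOLLOW conflicts (marked CONFLICT above).

Answer: Yes. X → A x with FOLLOW(X) on { 'g', 'x' }; A → X with FOLLOW(A) on { 'x' }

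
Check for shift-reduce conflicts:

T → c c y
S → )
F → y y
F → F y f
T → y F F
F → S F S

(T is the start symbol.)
A shift-reduce conflict occurs when an LR(0) state has both:
  - a complete (reduce) item [A → α .] (dot at the end), and
  - a shift item [B → β . c γ] (dot before a terminal).

Augment with T' → T and build the canonical LR(0) collection (I0 = CLOSURE({[T' → . T]}), then GOTO on every symbol after a dot until no new states appear). It has 17 states:
  I0: { [T → . c c y], [T → . y F F], [T' → . T] }  — shift
  I1: { [T' → T .] }  — accept
  I2: { [T → c . c y] }  — shift
  I3: { [F → . F y f], [F → . S F S], [F → . y y], [S → . )], [T → y . F F] }  — shift
  I4: { [S → ) .] }  — reduce
  I5: { [F → . F y f], [F → . S F S], [F → . y y], [F → F . y f], [S → . )], [T → y F . F] }  — shift
  I6: { [F → . F y f], [F → . S F S], [F → . y y], [F → S . F S], [S → . )] }  — shift
  I7: { [F → y . y] }  — shift
  I8: { [F → y y .] }  — reduce
  I9: { [F → F . y f], [F → S F . S], [S → . )] }  — shift
  I10: { [F → S F S .] }  — reduce
  I11: { [F → F y . f] }  — shift
  I12: { [F → F y f .] }  — reduce
  I13: { [F → F . y f], [T → y F F .] }  — shift, reduce
  I14: { [F → F y . f], [F → y . y] }  — shift
  I15: { [T → c c . y] }  — shift
  I16: { [T → c c y .] }  — reduce

I13 contains reduce item [T → y F F .] and shift item [F → F . y f] — shift-reduce conflict.

Answer: Yes — I13: [T → y F F .] vs [F → F . y f]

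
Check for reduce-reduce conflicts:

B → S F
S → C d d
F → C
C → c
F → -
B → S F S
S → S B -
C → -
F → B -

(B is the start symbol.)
Yes — I6: [C → - .] vs [F → - .]; I15: [F → B - .] vs [S → S B - .]

Augment with B' → B and build the canonical LR(0) collection (I0 = CLOSURE({[B' → . B]}), then GOTO on every symbol after a dot until no new states appear). It has 16 states:
  I0: { [B → . S F S], [B → . S F], [B' → . B], [C → . -], [C → . c], [S → . C d d], [S → . S B -] }  — shift
  I1: { [C → - .] }  — reduce
  I2: { [B' → B .] }  — accept
  I3: { [S → C . d d] }  — shift
  I4: { [B → . S F S], [B → . S F], [B → S . F S], [B → S . F], [C → . -], [C → . c], [F → . -], [F → . B -], [F → . C], [S → . C d d], [S → . S B -], [S → S . B -] }  — shift
  I5: { [C → c .] }  — reduce
  I6: { [C → - .], [F → - .] }  — 2 reduces
  I7: { [F → B . -], [S → S B . -] }  — shift
  I8: { [F → C .], [S → C . d d] }  — shift, reduce
  I9: { [B → S F . S], [B → S F .], [C → . -], [C → . c], [S → . C d d], [S → . S B -] }  — shift, reduce
  I10: { [B → . S F S], [B → . S F], [B → S F S .], [C → . -], [C → . c], [S → . C d d], [S → . S B -], [S → S . B -] }  — shift, reduce
  I11: { [S → S B . -] }  — shift
  I12: { [S → S B - .] }  — reduce
  I13: { [S → C d . d] }  — shift
  I14: { [S → C d d .] }  — reduce
  I15: { [F → B - .], [S → S B - .] }  — 2 reduces

I6 contains complete items [C → - .], [F → - .] — reduce-reduce conflict.
I15 contains complete items [F → B - .], [S → S B - .] — reduce-reduce conflict.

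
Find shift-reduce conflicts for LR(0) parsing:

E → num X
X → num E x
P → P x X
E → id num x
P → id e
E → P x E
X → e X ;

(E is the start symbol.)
No shift-reduce conflicts

Augment with E' → E and build the canonical LR(0) collection (I0 = CLOSURE({[E' → . E]}), then GOTO on every symbol after a dot until no new states appear). It has 19 states:
  I0: { [E → . P x E], [E → . id num x], [E → . num X], [E' → . E], [P → . P x X], [P → . id e] }  — shift
  I1: { [E' → E .] }  — accept
  I2: { [E → P . x E], [P → P . x X] }  — shift
  I3: { [E → id . num x], [P → id . e] }  — shift
  I4: { [E → num . X], [X → . e X ;], [X → . num E x] }  — shift
  I5: { [E → num X .] }  — reduce
  I6: { [X → . e X ;], [X → . num E x], [X → e . X ;] }  — shift
  I7: { [E → . P x E], [E → . id num x], [E → . num X], [P → . P x X], [P → . id e], [X → num . E x] }  — shift
  I8: { [X → num E . x] }  — shift
  I9: { [X → num E x .] }  — reduce
  I10: { [X → e X . ;] }  — shift
  I11: { [X → e X ; .] }  — reduce
  I12: { [P → id e .] }  — reduce
  I13: { [E → id num . x] }  — shift
  I14: { [E → id num x .] }  — reduce
  I15: { [E → . P x E], [E → . id num x], [E → . num X], [E → P x . E], [P → . P x X], [P → . id e], [P → P x . X], [X → . e X ;], [X → . num E x] }  — shift
  I16: { [E → P x E .] }  — reduce
  I17: { [P → P x X .] }  — reduce
  I18: { [E → . P x E], [E → . id num x], [E → . num X], [E → num . X], [P → . P x X], [P → . id e], [X → . e X ;], [X → . num E x], [X → num . E x] }  — shift

No state contains both a complete item and a shift item.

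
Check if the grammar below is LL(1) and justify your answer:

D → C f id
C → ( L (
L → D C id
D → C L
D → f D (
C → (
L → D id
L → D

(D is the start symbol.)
Relevant sets:
  FIRST(C) = { '(' }
  FIRST(D) = { '(', 'f' }

For D:
  PREDICT(D → C f id) = { '(' }
  PREDICT(D → C L) = { '(' }
  PREDICT(D → f D '(') = { 'f' }
For C:
  PREDICT(C → '(' L '(') = { '(' }
  PREDICT(C → '(') = { '(' }
For L:
  PREDICT(L → D C id) = { '(', 'f' }
  PREDICT(L → D id) = { '(', 'f' }
  PREDICT(L → D) = { '(', 'f' }

Conflict found: Predict set conflict for D: { '(' }
The grammar is NOT LL(1).

Answer: No. Predict set conflict for D: { '(' }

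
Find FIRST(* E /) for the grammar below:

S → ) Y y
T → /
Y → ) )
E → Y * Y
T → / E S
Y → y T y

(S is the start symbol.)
To compute FIRST(* E /), process the symbols left to right:
Symbol * is a terminal. Add '*' and stop.
FIRST(* E /) = { '*' }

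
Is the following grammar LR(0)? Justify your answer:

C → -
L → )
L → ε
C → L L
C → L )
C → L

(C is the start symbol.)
A grammar is LR(0) if no state in the canonical LR(0) collection has:
  - both a shift item (dot before a terminal) and a complete item (shift-reduce conflict), or
  - two or more complete items (reduce-reduce conflict; the accept item [C' → C .] counts as a complete item here).

Augment with C' → C and build the canonical LR(0) collection (I0 = CLOSURE({[C' → . C]}), then GOTO on every symbol after a dot until no new states appear). It has 7 states:
  I0: { [C → . -], [C → . L )], [C → . L L], [C → . L], [C' → . C], [L → . )], [L → .] }  — shift, reduce
  I1: { [L → ) .] }  — reduce
  I2: { [C → - .] }  — reduce
  I3: { [C' → C .] }  — accept
  I4: { [C → L . )], [C → L . L], [C → L .], [L → . )], [L → .] }  — shift, 2 reduces
  I5: { [C → L ) .], [L → ) .] }  — 2 reduces
  I6: { [C → L L .] }  — reduce

Conflict in state I0:
  Shift-reduce conflict between [L → .] and [C → . -]
So the grammar is NOT LR(0).

Answer: No. Shift-reduce conflict between [L → .] and [C → . -]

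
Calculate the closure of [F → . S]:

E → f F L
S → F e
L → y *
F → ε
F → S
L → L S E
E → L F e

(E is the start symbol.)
{ [F → . S], [F → .], [S → . F e] }

Start with: [F → . S]
  [F → . S] has the dot before S: add [S → . F e]
  [S → . F e] has the dot before F: add [F → .]
No further items can be added.

CLOSURE = { [F → . S], [F → .], [S → . F e] }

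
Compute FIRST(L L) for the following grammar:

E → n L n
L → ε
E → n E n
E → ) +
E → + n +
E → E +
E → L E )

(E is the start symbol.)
{ ε }

FIRST sets of the non-terminals involved (from the grammar, by fixed-point iteration):
  FIRST(L) = { ε }

To compute FIRST(L L), process the symbols left to right:
Symbol L is a non-terminal. Add FIRST(L) \ {ε} = { }
L is nullable (ε ∈ FIRST(L)), continue to the next symbol.
Symbol L is a non-terminal. Add FIRST(L) \ {ε} = { }
L is nullable (ε ∈ FIRST(L)), continue to the next symbol.
All symbols are nullable, so ε is in the result.
FIRST(L L) = { ε }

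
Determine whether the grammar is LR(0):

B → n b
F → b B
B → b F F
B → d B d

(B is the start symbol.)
Yes, the grammar is LR(0)

A grammar is LR(0) if no state in the canonical LR(0) collection has:
  - both a shift item (dot before a terminal) and a complete item (shift-reduce conflict), or
  - two or more complete items (reduce-reduce conflict; the accept item [B' → B .] counts as a complete item here).

Augment with B' → B and build the canonical LR(0) collection (I0 = CLOSURE({[B' → . B]}), then GOTO on every symbol after a dot until no new states appear). It has 12 states:
  I0: { [B → . b F F], [B → . d B d], [B → . n b], [B' → . B] }  — shift
  I1: { [B' → B .] }  — accept
  I2: { [B → b . F F], [F → . b B] }  — shift
  I3: { [B → . b F F], [B → . d B d], [B → . n b], [B → d . B d] }  — shift
  I4: { [B → n . b] }  — shift
  I5: { [B → n b .] }  — reduce
  I6: { [B → d B . d] }  — shift
  I7: { [B → d B d .] }  — reduce
  I8: { [B → b F . F], [F → . b B] }  — shift
  I9: { [B → . b F F], [B → . d B d], [B → . n b], [F → b . B] }  — shift
  I10: { [F → b B .] }  — reduce
  I11: { [B → b F F .] }  — reduce

Every state is either a pure shift/goto state or contains exactly one complete item and nothing to shift — no conflicts. The grammar is LR(0).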